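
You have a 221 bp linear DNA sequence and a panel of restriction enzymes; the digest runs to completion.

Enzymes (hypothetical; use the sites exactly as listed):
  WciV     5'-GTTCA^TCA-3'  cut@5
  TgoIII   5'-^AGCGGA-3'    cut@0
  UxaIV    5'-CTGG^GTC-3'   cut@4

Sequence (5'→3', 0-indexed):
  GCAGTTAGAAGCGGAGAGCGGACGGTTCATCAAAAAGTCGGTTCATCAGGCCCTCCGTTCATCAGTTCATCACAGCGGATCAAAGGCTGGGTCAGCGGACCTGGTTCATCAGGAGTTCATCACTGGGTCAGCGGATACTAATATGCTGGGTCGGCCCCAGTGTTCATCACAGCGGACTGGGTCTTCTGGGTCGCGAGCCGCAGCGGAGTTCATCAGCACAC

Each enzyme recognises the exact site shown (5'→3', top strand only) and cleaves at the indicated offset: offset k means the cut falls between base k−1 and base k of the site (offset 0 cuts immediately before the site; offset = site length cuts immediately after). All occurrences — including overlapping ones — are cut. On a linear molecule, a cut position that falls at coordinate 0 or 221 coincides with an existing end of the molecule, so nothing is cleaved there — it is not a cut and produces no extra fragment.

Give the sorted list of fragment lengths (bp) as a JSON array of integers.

[3,3,4,4,7,7,8,9,9,9,10,11,11,12,13,15,16,16,17,17,20]

Per-enzyme occurrences:
  WciV (GTTCATCA, off=5): starts [24, 40, 56, 64, 103, 114, 161, 207] → cuts [29, 45, 61, 69, 108, 119, 166, 212]
  TgoIII (AGCGGA, off=0): starts [9, 16, 73, 93, 129, 170, 201] → cuts [9, 16, 73, 93, 129, 170, 201]
  UxaIV (CTGGGTC, off=4): starts [86, 122, 145, 176, 185] → cuts [90, 126, 149, 180, 189]

Pooled cuts: [9, 16, 29, 45, 61, 69, 73, 90, 93, 108, 119, 126, 129, 149, 166, 170, 180, 189, 201, 212]

Fragments:
  [0,9): 9 bp
  [9,16): 7 bp
  [16,29): 13 bp
  [29,45): 16 bp
  [45,61): 16 bp
  [61,69): 8 bp
  [69,73): 4 bp
  [73,90): 17 bp
  [90,93): 3 bp
  [93,108): 15 bp
  [108,119): 11 bp
  [119,126): 7 bp
  [126,129): 3 bp
  [129,149): 20 bp
  [149,166): 17 bp
  [166,170): 4 bp
  [170,180): 10 bp
  [180,189): 9 bp
  [189,201): 12 bp
  [201,212): 11 bp
  [212,221): 9 bp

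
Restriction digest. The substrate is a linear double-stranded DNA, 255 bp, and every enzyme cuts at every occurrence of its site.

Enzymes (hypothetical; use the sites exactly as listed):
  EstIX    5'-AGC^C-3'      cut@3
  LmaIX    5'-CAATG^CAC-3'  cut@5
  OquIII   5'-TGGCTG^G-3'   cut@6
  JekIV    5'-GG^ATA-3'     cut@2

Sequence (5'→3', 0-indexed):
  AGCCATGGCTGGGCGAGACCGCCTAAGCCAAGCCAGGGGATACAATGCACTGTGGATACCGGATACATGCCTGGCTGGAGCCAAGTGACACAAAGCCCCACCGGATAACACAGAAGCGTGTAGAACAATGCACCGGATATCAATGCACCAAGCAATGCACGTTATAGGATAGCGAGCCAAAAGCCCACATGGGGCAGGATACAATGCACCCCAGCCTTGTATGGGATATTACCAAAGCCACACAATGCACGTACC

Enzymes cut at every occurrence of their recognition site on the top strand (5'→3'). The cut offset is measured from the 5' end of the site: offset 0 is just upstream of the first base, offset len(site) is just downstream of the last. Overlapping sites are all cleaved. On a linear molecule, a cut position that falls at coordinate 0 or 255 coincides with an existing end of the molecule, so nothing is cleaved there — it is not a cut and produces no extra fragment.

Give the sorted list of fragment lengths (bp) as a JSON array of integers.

[3,4,5,6,6,7,7,8,8,8,8,8,8,9,9,9,9,10,11,12,13,14,15,15,17,26]

Site scan:
  EstIX AGCC/3: at [0, 25, 30, 78, 93, 174, 181, 212, 235] ⇒ [3, 28, 33, 81, 96, 177, 184, 215, 238]
  LmaIX CAATGCAC/5: at [42, 125, 140, 152, 201, 242] ⇒ [47, 130, 145, 157, 206, 247]
  OquIII TGGCTGG/6: at [5, 71] ⇒ [11, 77]
  JekIV GGATA/2: at [37, 53, 60, 102, 134, 166, 196, 223] ⇒ [39, 55, 62, 104, 136, 168, 198, 225]

Pooled cuts: [3, 11, 28, 33, 39, 47, 55, 62, 77, 81, 96, 104, 130, 136, 145, 157, 168, 177, 184, 198, 206, 215, 225, 238, 247]

Fragments:
  [0,3): 3 bp
  [3,11): 8 bp
  [11,28): 17 bp
  [28,33): 5 bp
  [33,39): 6 bp
  [39,47): 8 bp
  [47,55): 8 bp
  [55,62): 7 bp
  [62,77): 15 bp
  [77,81): 4 bp
  [81,96): 15 bp
  [96,104): 8 bp
  [104,130): 26 bp
  [130,136): 6 bp
  [136,145): 9 bp
  [145,157): 12 bp
  [157,168): 11 bp
  [168,177): 9 bp
  [177,184): 7 bp
  [184,198): 14 bp
  [198,206): 8 bp
  [206,215): 9 bp
  [215,225): 10 bp
  [225,238): 13 bp
  [238,247): 9 bp
  [247,255): 8 bp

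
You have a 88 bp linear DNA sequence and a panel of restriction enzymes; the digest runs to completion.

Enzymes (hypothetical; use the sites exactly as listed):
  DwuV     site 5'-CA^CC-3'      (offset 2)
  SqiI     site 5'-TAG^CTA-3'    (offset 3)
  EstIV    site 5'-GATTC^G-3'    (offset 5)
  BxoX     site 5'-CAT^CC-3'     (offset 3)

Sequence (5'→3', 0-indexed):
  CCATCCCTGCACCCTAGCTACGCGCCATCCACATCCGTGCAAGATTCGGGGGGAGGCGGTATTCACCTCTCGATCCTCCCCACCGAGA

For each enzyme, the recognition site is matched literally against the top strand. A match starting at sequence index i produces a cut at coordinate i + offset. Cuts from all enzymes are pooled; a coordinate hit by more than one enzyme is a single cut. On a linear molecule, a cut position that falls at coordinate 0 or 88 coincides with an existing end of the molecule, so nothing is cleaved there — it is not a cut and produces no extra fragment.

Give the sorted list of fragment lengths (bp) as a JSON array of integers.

[4,6,6,6,7,11,13,17,18]

Site scan:
  DwuV (CACC, off=2): starts [9, 63, 80] → cuts [11, 65, 82]
  SqiI (TAGCTA, off=3): starts [14] → cuts [17]
  EstIV (GATTCG, off=5): starts [42] → cuts [47]
  BxoX (CATCC, off=3): starts [1, 25, 31] → cuts [4, 28, 34]

All cut coordinates (distinct, sorted): [4, 11, 17, 28, 34, 47, 65, 82]

Fragments:
  [0,4): 4 bp
  [4,11): 7 bp
  [11,17): 6 bp
  [17,28): 11 bp
  [28,34): 6 bp
  [34,47): 13 bp
  [47,65): 18 bp
  [65,82): 17 bp
  [82,88): 6 bp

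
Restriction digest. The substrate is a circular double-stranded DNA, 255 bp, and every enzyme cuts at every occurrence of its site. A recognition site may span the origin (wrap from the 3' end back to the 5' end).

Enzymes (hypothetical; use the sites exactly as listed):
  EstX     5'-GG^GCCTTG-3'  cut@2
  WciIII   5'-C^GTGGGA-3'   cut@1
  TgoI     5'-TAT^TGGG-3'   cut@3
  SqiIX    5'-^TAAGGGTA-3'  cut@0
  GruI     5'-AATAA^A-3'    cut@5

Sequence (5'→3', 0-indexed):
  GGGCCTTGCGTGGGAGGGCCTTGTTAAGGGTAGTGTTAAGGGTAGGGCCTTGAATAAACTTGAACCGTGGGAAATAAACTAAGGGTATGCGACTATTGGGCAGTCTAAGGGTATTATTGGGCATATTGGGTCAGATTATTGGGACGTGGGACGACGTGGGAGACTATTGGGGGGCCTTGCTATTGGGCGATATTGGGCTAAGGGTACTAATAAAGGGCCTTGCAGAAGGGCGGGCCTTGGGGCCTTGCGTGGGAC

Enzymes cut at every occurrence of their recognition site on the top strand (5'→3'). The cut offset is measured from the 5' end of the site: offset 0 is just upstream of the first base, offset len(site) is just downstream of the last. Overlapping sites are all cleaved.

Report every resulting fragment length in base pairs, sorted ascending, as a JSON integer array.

[2,3,5,6,6,7,7,7,8,8,9,9,9,9,10,10,10,10,11,11,12,12,12,13,15,17,17]

Scan for sites:
  EstX (GGGCCTTG, off=2): starts [0, 15, 44, 171, 214, 231, 239] → cuts [2, 17, 46, 173, 216, 233, 241]
  WciIII (CGTGGGA, off=1): starts [8, 65, 144, 154, 247] → cuts [9, 66, 145, 155, 248]
  TgoI (TATTGGG, off=3): starts [93, 114, 123, 136, 164, 180, 190] → cuts [96, 117, 126, 139, 167, 183, 193]
  SqiIX (TAAGGGTA, off=0): starts [24, 36, 79, 105, 198] → cuts [24, 36, 79, 105, 198]
  GruI (AATAAA, off=5): starts [52, 72, 208] → cuts [57, 77, 213]

Pooled cuts: [2, 9, 17, 24, 36, 46, 57, 66, 77, 79, 96, 105, 117, 126, 139, 145, 155, 167, 173, 183, 193, 198, 213, 216, 233, 241, 248]

Fragment lengths:
  2→9: 7 bp
  9→17: 8 bp
  17→24: 7 bp
  24→36: 12 bp
  36→46: 10 bp
  46→57: 11 bp
  57→66: 9 bp
  66→77: 11 bp
  77→79: 2 bp
  79→96: 17 bp
  96→105: 9 bp
  105→117: 12 bp
  117→126: 9 bp
  126→139: 13 bp
  139→145: 6 bp
  145→155: 10 bp
  155→167: 12 bp
  167→173: 6 bp
  173→183: 10 bp
  183→193: 10 bp
  193→198: 5 bp
  198→213: 15 bp
  213→216: 3 bp
  216→233: 17 bp
  233→241: 8 bp
  241→248: 7 bp
  248→2 (wrap): 255-248+2 = 9 bp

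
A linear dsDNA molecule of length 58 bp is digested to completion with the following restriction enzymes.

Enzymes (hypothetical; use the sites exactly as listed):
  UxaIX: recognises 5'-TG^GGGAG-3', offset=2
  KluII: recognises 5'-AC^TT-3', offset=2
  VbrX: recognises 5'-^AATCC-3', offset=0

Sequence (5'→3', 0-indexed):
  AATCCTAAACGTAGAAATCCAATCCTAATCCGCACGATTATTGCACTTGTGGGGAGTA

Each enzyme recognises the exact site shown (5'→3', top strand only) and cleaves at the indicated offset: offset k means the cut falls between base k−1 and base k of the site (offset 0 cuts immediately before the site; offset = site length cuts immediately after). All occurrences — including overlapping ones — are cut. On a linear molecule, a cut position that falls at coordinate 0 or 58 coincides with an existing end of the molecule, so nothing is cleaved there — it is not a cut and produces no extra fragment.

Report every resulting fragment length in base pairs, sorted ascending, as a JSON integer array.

Site scan:
  UxaIX (TGGGGAG, off=2): starts [49] → cuts [51]
  KluII (ACTT, off=2): starts [44] → cuts [46]
  VbrX (AATCC, off=0): starts [0, 15, 20, 26] → cuts [15, 20, 26] (position 0 is a terminus of the linear molecule — no cut)

Pooled cuts: [15, 20, 26, 46, 51]

Fragment lengths:
  [0,15): 15 bp
  [15,20): 5 bp
  [20,26): 6 bp
  [26,46): 20 bp
  [46,51): 5 bp
  [51,58): 7 bp

[5,5,6,7,15,20]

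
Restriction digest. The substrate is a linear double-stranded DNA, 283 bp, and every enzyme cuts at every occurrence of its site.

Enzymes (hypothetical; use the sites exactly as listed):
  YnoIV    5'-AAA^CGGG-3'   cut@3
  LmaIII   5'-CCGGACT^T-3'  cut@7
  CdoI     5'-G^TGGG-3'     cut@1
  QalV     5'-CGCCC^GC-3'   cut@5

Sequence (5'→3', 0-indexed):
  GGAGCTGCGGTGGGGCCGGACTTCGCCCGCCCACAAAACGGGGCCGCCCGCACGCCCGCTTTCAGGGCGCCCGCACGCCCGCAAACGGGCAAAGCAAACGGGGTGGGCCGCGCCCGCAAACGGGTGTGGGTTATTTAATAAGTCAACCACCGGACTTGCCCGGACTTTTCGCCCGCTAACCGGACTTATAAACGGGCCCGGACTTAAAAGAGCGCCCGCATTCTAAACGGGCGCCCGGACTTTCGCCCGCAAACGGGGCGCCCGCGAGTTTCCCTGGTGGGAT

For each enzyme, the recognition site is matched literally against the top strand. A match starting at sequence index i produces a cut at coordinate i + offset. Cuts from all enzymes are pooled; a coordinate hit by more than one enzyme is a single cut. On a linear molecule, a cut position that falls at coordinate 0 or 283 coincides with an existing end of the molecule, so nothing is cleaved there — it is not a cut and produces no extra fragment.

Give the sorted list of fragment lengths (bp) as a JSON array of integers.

[5,5,5,5,6,6,6,6,7,8,8,8,10,10,10,10,10,11,12,12,12,12,13,13,14,14,15,30]

Site scan:
  YnoIV (AAACGGG, off=3): starts [35, 82, 95, 117, 189, 224, 250] → cuts [38, 85, 98, 120, 192, 227, 253]
  LmaIII (CCGGACTT, off=7): starts [15, 149, 159, 179, 197, 234] → cuts [22, 156, 166, 186, 204, 241]
  CdoI (GTGGG, off=1): starts [9, 102, 125, 276] → cuts [10, 103, 126, 277]
  QalV (CGCCCGC, off=5): starts [23, 44, 52, 67, 75, 110, 169, 212, 243, 258] → cuts [28, 49, 57, 72, 80, 115, 174, 217, 248, 263]

All cut coordinates (distinct, sorted): [10, 22, 28, 38, 49, 57, 72, 80, 85, 98, 103, 115, 120, 126, 156, 166, 174, 186, 192, 204, 217, 227, 241, 248, 253, 263, 277]

Fragments:
  [0,10): 10 bp
  [10,22): 12 bp
  [22,28): 6 bp
  [28,38): 10 bp
  [38,49): 11 bp
  [49,57): 8 bp
  [57,72): 15 bp
  [72,80): 8 bp
  [80,85): 5 bp
  [85,98): 13 bp
  [98,103): 5 bp
  [103,115): 12 bp
  [115,120): 5 bp
  [120,126): 6 bp
  [126,156): 30 bp
  [156,166): 10 bp
  [166,174): 8 bp
  [174,186): 12 bp
  [186,192): 6 bp
  [192,204): 12 bp
  [204,217): 13 bp
  [217,227): 10 bp
  [227,241): 14 bp
  [241,248): 7 bp
  [248,253): 5 bp
  [253,263): 10 bp
  [263,277): 14 bp
  [277,283): 6 bp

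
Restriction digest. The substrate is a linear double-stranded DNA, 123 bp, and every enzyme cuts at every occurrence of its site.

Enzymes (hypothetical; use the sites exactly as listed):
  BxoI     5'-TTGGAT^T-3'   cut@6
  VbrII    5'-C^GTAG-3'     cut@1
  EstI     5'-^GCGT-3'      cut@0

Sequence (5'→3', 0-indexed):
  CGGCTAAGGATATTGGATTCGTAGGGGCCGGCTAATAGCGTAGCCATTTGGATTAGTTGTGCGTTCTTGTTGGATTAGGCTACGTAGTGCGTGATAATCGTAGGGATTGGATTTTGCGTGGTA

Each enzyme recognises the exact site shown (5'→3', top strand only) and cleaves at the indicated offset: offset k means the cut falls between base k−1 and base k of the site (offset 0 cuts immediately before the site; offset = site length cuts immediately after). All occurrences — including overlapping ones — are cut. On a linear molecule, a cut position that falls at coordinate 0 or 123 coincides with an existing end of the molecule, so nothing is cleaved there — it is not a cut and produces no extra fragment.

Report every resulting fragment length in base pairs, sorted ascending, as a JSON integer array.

[2,2,3,5,7,8,8,11,13,14,15,17,18]

Scan for sites:
  BxoI (TTGGATT, off=6): starts [12, 47, 69, 106] → cuts [18, 53, 75, 112]
  VbrII (CGTAG, off=1): starts [19, 38, 82, 98] → cuts [20, 39, 83, 99]
  EstI (GCGT, off=0): starts [37, 60, 88, 115] → cuts [37, 60, 88, 115]

Pooled cuts: [18, 20, 37, 39, 53, 60, 75, 83, 88, 99, 112, 115]

Fragments:
  [0,18): 18 bp
  [18,20): 2 bp
  [20,37): 17 bp
  [37,39): 2 bp
  [39,53): 14 bp
  [53,60): 7 bp
  [60,75): 15 bp
  [75,83): 8 bp
  [83,88): 5 bp
  [88,99): 11 bp
  [99,112): 13 bp
  [112,115): 3 bp
  [115,123): 8 bp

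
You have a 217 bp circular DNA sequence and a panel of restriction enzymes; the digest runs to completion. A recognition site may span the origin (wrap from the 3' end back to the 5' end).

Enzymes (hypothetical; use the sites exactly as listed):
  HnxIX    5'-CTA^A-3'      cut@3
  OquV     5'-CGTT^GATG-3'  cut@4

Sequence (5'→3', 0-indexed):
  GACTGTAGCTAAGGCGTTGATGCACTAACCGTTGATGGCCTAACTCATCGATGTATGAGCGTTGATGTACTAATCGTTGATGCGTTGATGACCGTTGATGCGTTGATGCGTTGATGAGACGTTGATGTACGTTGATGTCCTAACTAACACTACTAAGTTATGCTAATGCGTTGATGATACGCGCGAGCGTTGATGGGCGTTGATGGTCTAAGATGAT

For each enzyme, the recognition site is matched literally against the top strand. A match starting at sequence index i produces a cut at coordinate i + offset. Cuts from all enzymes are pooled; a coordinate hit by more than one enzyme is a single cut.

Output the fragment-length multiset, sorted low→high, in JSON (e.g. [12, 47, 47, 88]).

Site scan:
  HnxIX (CTAA, off=3): starts [8, 24, 39, 69, 139, 143, 152, 162, 207] → cuts [11, 27, 42, 72, 142, 146, 155, 165, 210]
  OquV (CGTTGATG, off=4): starts [14, 29, 59, 74, 82, 92, 100, 108, 119, 129, 168, 187, 197] → cuts [18, 33, 63, 78, 86, 96, 104, 112, 123, 133, 172, 191, 201]

All cut coordinates (distinct, sorted): [11, 18, 27, 33, 42, 63, 72, 78, 86, 96, 104, 112, 123, 133, 142, 146, 155, 165, 172, 191, 201, 210]

Fragments:
  11→18: 7 bp
  18→27: 9 bp
  27→33: 6 bp
  33→42: 9 bp
  42→63: 21 bp
  63→72: 9 bp
  72→78: 6 bp
  78→86: 8 bp
  86→96: 10 bp
  96→104: 8 bp
  104→112: 8 bp
  112→123: 11 bp
  123→133: 10 bp
  133→142: 9 bp
  142→146: 4 bp
  146→155: 9 bp
  155→165: 10 bp
  165→172: 7 bp
  172→191: 19 bp
  191→201: 10 bp
  201→210: 9 bp
  210→11 (wrap): 217-210+11 = 18 bp

[4,6,6,7,7,8,8,8,9,9,9,9,9,9,10,10,10,10,11,18,19,21]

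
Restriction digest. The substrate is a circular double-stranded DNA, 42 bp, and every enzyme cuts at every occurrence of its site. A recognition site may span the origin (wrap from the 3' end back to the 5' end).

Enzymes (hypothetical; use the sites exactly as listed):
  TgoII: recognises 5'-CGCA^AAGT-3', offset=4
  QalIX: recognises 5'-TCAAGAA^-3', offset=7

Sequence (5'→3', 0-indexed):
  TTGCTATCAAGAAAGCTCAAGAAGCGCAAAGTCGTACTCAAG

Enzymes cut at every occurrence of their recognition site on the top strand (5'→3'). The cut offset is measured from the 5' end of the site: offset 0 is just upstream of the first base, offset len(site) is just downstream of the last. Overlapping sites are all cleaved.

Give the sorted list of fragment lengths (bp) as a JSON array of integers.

[5,10,27]

Site scan:
  TgoII (CGCAAAGT, off=4): starts [24] → cuts [28]
  QalIX (TCAAGAA, off=7): starts [6, 16] → cuts [13, 23]

All cut coordinates (distinct, sorted): [13, 23, 28]

Fragments:
  13→23: 10 bp
  23→28: 5 bp
  28→13 (wrap): 42-28+13 = 27 bp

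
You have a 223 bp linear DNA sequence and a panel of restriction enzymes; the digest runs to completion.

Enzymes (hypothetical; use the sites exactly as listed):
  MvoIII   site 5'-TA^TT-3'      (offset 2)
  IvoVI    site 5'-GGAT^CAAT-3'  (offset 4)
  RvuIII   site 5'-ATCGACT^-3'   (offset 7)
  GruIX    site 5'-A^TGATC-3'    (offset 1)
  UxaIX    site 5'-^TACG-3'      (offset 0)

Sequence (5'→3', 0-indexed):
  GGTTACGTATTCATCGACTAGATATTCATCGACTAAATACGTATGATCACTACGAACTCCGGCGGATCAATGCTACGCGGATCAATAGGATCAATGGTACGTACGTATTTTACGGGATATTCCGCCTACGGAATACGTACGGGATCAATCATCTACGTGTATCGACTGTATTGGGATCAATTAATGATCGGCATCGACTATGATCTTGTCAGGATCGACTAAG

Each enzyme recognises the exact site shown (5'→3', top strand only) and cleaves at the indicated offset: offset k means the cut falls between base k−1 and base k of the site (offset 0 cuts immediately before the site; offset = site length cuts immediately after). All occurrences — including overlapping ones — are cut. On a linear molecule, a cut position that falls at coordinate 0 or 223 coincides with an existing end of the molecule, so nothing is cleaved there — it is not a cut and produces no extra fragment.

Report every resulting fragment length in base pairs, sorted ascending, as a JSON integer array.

[1,3,3,3,3,3,4,4,5,6,6,6,6,6,7,7,7,7,7,8,8,9,9,9,10,10,14,15,17,20]

Scan for sites:
  MvoIII TATT/2: at [7, 22, 105, 117, 168] ⇒ [9, 24, 107, 119, 170]
  IvoVI GGATCAAT/4: at [63, 78, 87, 141, 173] ⇒ [67, 82, 91, 145, 177]
  RvuIII ATCGACT/7: at [12, 27, 160, 192, 213] ⇒ [19, 34, 167, 199, 220]
  GruIX ATGATC/1: at [42, 183, 199] ⇒ [43, 184, 200]
  UxaIX TACG/0: at [3, 37, 50, 73, 97, 101, 110, 126, 133, 137, 153] ⇒ [3, 37, 50, 73, 97, 101, 110, 126, 133, 137, 153]

All cut coordinates (distinct, sorted): [3, 9, 19, 24, 34, 37, 43, 50, 67, 73, 82, 91, 97, 101, 107, 110, 119, 126, 133, 137, 145, 153, 167, 170, 177, 184, 199, 200, 220]

Fragment lengths:
  [0,3): 3 bp
  [3,9): 6 bp
  [9,19): 10 bp
  [19,24): 5 bp
  [24,34): 10 bp
  [34,37): 3 bp
  [37,43): 6 bp
  [43,50): 7 bp
  [50,67): 17 bp
  [67,73): 6 bp
  [73,82): 9 bp
  [82,91): 9 bp
  [91,97): 6 bp
  [97,101): 4 bp
  [101,107): 6 bp
  [107,110): 3 bp
  [110,119): 9 bp
  [119,126): 7 bp
  [126,133): 7 bp
  [133,137): 4 bp
  [137,145): 8 bp
  [145,153): 8 bp
  [153,167): 14 bp
  [167,170): 3 bp
  [170,177): 7 bp
  [177,184): 7 bp
  [184,199): 15 bp
  [199,200): 1 bp
  [200,220): 20 bp
  [220,223): 3 bp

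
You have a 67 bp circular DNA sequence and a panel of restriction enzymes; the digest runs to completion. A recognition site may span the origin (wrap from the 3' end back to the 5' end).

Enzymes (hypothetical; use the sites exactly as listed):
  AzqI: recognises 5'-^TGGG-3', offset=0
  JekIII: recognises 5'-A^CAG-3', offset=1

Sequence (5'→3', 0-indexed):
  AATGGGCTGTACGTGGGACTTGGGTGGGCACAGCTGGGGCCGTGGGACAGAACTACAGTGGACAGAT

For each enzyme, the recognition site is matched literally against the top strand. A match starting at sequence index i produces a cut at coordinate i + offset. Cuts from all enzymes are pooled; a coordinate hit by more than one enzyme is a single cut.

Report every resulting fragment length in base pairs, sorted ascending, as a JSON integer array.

Site scan:
  AzqI TGGG/0: at [2, 13, 20, 24, 34, 42] ⇒ [2, 13, 20, 24, 34, 42]
  JekIII ACAG/1: at [29, 46, 54, 61] ⇒ [30, 47, 55, 62]

Pooled cuts: [2, 13, 20, 24, 30, 34, 42, 47, 55, 62]

Fragments:
  2→13: 11 bp
  13→20: 7 bp
  20→24: 4 bp
  24→30: 6 bp
  30→34: 4 bp
  34→42: 8 bp
  42→47: 5 bp
  47→55: 8 bp
  55→62: 7 bp
  62→2 (wrap): 67-62+2 = 7 bp

[4,4,5,6,7,7,7,8,8,11]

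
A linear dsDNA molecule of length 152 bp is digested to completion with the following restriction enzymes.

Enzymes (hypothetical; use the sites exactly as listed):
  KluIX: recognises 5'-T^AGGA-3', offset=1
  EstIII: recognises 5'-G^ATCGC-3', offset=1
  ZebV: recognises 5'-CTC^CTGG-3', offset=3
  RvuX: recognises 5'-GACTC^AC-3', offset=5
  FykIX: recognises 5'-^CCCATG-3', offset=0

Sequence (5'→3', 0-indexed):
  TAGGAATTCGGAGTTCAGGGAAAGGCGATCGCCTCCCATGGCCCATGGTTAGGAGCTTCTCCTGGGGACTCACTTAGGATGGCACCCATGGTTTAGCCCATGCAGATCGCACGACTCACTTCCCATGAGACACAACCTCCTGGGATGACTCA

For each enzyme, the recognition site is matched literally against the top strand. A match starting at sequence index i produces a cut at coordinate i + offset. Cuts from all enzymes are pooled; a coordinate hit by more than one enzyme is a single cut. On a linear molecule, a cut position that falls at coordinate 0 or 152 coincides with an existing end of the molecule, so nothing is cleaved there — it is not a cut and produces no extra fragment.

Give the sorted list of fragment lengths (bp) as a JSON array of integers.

Site scan:
  KluIX TAGGA/1: at [0, 49, 74] ⇒ [1, 50, 75]
  EstIII GATCGC/1: at [26, 104] ⇒ [27, 105]
  ZebV CTCCTGG/3: at [58, 136] ⇒ [61, 139]
  RvuX GACTCAC/5: at [66, 112] ⇒ [71, 117]
  FykIX CCCATG/0: at [34, 41, 84, 96, 121] ⇒ [34, 41, 84, 96, 121]

Pooled cuts: [1, 27, 34, 41, 50, 61, 71, 75, 84, 96, 105, 117, 121, 139]

Fragments:
  [0,1): 1 bp
  [1,27): 26 bp
  [27,34): 7 bp
  [34,41): 7 bp
  [41,50): 9 bp
  [50,61): 11 bp
  [61,71): 10 bp
  [71,75): 4 bp
  [75,84): 9 bp
  [84,96): 12 bp
  [96,105): 9 bp
  [105,117): 12 bp
  [117,121): 4 bp
  [121,139): 18 bp
  [139,152): 13 bp

[1,4,4,7,7,9,9,9,10,11,12,12,13,18,26]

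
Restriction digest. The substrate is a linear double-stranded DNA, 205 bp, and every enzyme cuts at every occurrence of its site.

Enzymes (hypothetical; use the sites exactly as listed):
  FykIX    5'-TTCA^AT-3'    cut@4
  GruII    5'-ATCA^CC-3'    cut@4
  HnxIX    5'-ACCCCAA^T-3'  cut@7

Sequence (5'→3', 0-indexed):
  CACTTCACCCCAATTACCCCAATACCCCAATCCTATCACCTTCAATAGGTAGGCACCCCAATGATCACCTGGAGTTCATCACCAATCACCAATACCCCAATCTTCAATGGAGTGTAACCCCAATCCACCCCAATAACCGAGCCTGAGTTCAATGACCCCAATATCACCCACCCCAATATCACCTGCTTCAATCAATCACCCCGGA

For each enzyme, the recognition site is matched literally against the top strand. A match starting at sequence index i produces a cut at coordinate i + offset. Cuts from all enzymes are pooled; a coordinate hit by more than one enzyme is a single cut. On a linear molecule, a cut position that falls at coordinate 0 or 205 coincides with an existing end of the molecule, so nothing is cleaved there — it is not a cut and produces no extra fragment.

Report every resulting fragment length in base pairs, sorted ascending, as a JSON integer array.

[5,5,6,6,6,7,7,8,8,8,9,9,10,10,10,12,13,14,17,17,18]

Per-enzyme occurrences:
  FykIX TTCAAT/4: at [40, 102, 147, 186] ⇒ [44, 106, 151, 190]
  GruII ATCACC/4: at [34, 63, 77, 84, 162, 177, 194] ⇒ [38, 67, 81, 88, 166, 181, 198]
  HnxIX ACCCCAAT/7: at [6, 15, 23, 54, 93, 116, 126, 154, 169] ⇒ [13, 22, 30, 61, 100, 123, 133, 161, 176]

Pooled cuts: [13, 22, 30, 38, 44, 61, 67, 81, 88, 100, 106, 123, 133, 151, 161, 166, 176, 181, 190, 198]

Fragments:
  [0,13): 13 bp
  [13,22): 9 bp
  [22,30): 8 bp
  [30,38): 8 bp
  [38,44): 6 bp
  [44,61): 17 bp
  [61,67): 6 bp
  [67,81): 14 bp
  [81,88): 7 bp
  [88,100): 12 bp
  [100,106): 6 bp
  [106,123): 17 bp
  [123,133): 10 bp
  [133,151): 18 bp
  [151,161): 10 bp
  [161,166): 5 bp
  [166,176): 10 bp
  [176,181): 5 bp
  [181,190): 9 bp
  [190,198): 8 bp
  [198,205): 7 bp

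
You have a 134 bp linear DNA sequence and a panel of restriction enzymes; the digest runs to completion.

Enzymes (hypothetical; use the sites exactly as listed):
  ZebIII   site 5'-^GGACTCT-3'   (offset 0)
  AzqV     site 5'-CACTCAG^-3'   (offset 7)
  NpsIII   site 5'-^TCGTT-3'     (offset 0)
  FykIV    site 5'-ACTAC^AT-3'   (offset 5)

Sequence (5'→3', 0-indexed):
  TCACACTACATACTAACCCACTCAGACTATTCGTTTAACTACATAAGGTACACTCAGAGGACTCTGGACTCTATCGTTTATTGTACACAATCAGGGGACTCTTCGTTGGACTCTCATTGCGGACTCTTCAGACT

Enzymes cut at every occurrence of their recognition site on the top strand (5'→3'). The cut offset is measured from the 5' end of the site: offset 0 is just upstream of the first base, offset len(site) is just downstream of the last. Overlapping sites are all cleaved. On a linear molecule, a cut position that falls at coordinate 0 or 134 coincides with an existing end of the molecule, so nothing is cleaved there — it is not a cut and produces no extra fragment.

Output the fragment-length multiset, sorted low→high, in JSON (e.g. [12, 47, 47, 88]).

Per-enzyme occurrences:
  ZebIII GGACTCT/0: at [58, 65, 95, 107, 120] ⇒ [58, 65, 95, 107, 120]
  AzqV CACTCAG/7: at [18, 50] ⇒ [25, 57]
  NpsIII TCGTT/0: at [30, 73, 102] ⇒ [30, 73, 102]
  FykIV ACTACAT/5: at [4, 37] ⇒ [9, 42]

Pooled cuts: [9, 25, 30, 42, 57, 58, 65, 73, 95, 102, 107, 120]

Fragment lengths:
  [0,9): 9 bp
  [9,25): 16 bp
  [25,30): 5 bp
  [30,42): 12 bp
  [42,57): 15 bp
  [57,58): 1 bp
  [58,65): 7 bp
  [65,73): 8 bp
  [73,95): 22 bp
  [95,102): 7 bp
  [102,107): 5 bp
  [107,120): 13 bp
  [120,134): 14 bp

[1,5,5,7,7,8,9,12,13,14,15,16,22]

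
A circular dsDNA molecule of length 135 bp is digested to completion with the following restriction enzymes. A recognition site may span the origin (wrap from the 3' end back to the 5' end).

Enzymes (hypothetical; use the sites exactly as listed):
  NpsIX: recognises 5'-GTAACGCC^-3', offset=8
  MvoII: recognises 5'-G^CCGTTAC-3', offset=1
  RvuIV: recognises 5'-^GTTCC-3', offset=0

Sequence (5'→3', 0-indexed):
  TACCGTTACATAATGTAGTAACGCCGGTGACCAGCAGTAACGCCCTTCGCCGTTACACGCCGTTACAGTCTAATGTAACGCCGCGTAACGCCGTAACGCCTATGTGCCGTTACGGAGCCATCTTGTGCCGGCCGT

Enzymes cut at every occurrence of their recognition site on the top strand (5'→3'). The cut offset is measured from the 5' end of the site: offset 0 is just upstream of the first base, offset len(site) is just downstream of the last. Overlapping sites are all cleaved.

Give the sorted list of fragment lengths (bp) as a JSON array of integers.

[5,6,8,10,10,19,23,25,29]

Per-enzyme occurrences:
  NpsIX GTAACGCC/8: at [17, 36, 74, 84, 92] ⇒ [25, 44, 82, 92, 100]
  MvoII GCCGTTAC/1: at [48, 58, 105, 130] ⇒ [49, 59, 106, 131]
  RvuIV (GTTCC, off=0): no sites

Pooled cuts: [25, 44, 49, 59, 82, 92, 100, 106, 131]

Fragment lengths:
  25→44: 19 bp
  44→49: 5 bp
  49→59: 10 bp
  59→82: 23 bp
  82→92: 10 bp
  92→100: 8 bp
  100→106: 6 bp
  106→131: 25 bp
  131→25 (wrap): 135-131+25 = 29 bp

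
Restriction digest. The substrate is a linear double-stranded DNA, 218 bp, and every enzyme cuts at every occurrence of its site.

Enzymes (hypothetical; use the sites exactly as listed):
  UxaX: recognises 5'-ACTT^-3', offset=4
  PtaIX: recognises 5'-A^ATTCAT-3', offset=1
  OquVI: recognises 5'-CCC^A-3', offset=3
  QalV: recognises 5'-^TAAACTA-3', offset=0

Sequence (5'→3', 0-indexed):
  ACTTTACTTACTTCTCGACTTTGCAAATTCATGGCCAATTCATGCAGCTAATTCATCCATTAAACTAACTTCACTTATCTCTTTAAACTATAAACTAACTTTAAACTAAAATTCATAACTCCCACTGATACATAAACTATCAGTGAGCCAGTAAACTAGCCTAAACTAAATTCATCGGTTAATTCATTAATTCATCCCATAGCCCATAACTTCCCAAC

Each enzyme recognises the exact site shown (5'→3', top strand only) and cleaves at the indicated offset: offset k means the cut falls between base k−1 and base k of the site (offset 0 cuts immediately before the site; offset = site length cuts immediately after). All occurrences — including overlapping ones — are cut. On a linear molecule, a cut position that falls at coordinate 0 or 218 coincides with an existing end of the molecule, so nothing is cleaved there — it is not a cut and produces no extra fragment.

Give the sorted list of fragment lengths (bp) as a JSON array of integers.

[3,3,4,4,5,5,5,7,7,7,7,8,8,8,9,9,9,10,10,11,11,11,12,13,13,19]

Per-enzyme occurrences:
  UxaX (ACTT, off=4): starts [0, 5, 9, 17, 67, 72, 97, 208] → cuts [4, 9, 13, 21, 71, 76, 101, 212]
  PtaIX (AATTCAT, off=1): starts [25, 36, 49, 109, 168, 180, 188] → cuts [26, 37, 50, 110, 169, 181, 189]
  OquVI (CCCA, off=3): starts [120, 195, 202, 212] → cuts [123, 198, 205, 215]
  QalV (TAAACTA, off=0): starts [60, 83, 90, 101, 132, 151, 161] → cuts [60, 83, 90, 101, 132, 151, 161]

Pooled cuts: [4, 9, 13, 21, 26, 37, 50, 60, 71, 76, 83, 90, 101, 110, 123, 132, 151, 161, 169, 181, 189, 198, 205, 212, 215]

Fragments:
  [0,4): 4 bp
  [4,9): 5 bp
  [9,13): 4 bp
  [13,21): 8 bp
  [21,26): 5 bp
  [26,37): 11 bp
  [37,50): 13 bp
  [50,60): 10 bp
  [60,71): 11 bp
  [71,76): 5 bp
  [76,83): 7 bp
  [83,90): 7 bp
  [90,101): 11 bp
  [101,110): 9 bp
  [110,123): 13 bp
  [123,132): 9 bp
  [132,151): 19 bp
  [151,161): 10 bp
  [161,169): 8 bp
  [169,181): 12 bp
  [181,189): 8 bp
  [189,198): 9 bp
  [198,205): 7 bp
  [205,212): 7 bp
  [212,215): 3 bp
  [215,218): 3 bp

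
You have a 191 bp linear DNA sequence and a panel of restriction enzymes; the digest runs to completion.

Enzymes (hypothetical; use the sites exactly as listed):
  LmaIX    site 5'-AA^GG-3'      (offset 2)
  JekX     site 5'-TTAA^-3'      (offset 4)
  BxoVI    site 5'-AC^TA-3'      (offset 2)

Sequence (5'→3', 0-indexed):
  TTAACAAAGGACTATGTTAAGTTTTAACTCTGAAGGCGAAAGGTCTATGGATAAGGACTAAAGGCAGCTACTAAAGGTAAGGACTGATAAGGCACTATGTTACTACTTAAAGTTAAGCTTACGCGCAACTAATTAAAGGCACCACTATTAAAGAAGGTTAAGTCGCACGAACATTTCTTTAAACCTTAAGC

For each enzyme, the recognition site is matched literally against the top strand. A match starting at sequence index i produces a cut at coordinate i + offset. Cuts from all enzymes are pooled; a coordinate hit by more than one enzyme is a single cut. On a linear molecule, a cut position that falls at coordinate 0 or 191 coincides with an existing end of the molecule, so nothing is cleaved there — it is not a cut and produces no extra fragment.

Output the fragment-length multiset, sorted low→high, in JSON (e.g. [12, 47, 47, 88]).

Site scan:
  LmaIX (AAGG, off=2): starts [6, 32, 39, 52, 60, 73, 78, 88, 135, 153] → cuts [8, 34, 41, 54, 62, 75, 80, 90, 137, 155]
  JekX (TTAA, off=4): starts [0, 16, 23, 106, 112, 132, 147, 157, 178, 185] → cuts [4, 20, 27, 110, 116, 136, 151, 161, 182, 189]
  BxoVI (ACTA, off=2): starts [10, 56, 69, 93, 101, 127, 143] → cuts [12, 58, 71, 95, 103, 129, 145]

Pooled cuts: [4, 8, 12, 20, 27, 34, 41, 54, 58, 62, 71, 75, 80, 90, 95, 103, 110, 116, 129, 136, 137, 145, 151, 155, 161, 182, 189]

Fragment lengths:
  [0,4): 4 bp
  [4,8): 4 bp
  [8,12): 4 bp
  [12,20): 8 bp
  [20,27): 7 bp
  [27,34): 7 bp
  [34,41): 7 bp
  [41,54): 13 bp
  [54,58): 4 bp
  [58,62): 4 bp
  [62,71): 9 bp
  [71,75): 4 bp
  [75,80): 5 bp
  [80,90): 10 bp
  [90,95): 5 bp
  [95,103): 8 bp
  [103,110): 7 bp
  [110,116): 6 bp
  [116,129): 13 bp
  [129,136): 7 bp
  [136,137): 1 bp
  [137,145): 8 bp
  [145,151): 6 bp
  [151,155): 4 bp
  [155,161): 6 bp
  [161,182): 21 bp
  [182,189): 7 bp
  [189,191): 2 bp

[1,2,4,4,4,4,4,4,4,5,5,6,6,6,7,7,7,7,7,7,8,8,8,9,10,13,13,21]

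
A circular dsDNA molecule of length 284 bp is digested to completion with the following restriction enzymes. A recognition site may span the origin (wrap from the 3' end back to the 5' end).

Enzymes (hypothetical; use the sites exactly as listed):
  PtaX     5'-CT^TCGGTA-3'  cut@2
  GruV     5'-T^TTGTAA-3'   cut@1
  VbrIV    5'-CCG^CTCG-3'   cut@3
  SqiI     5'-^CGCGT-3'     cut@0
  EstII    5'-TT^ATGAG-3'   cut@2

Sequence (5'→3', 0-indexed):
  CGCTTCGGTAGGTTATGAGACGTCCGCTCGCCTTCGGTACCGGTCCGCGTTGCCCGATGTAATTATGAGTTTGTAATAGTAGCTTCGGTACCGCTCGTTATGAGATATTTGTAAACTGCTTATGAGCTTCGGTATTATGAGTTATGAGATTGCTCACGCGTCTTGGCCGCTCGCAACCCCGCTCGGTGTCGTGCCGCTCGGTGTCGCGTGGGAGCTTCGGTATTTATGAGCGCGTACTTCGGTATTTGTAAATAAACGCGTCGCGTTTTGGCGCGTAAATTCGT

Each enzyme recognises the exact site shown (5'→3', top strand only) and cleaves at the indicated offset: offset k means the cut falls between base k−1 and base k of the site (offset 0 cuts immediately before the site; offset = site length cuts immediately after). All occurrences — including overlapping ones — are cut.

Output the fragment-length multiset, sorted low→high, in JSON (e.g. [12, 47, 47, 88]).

Per-enzyme occurrences:
  PtaX (CTTCGGTA, off=2): starts [2, 31, 82, 126, 214, 236] → cuts [4, 33, 84, 128, 216, 238]
  GruV (TTTGTAA, off=1): starts [69, 107, 244] → cuts [70, 108, 245]
  VbrIV (CCGCTCG, off=3): starts [23, 90, 166, 178, 193] → cuts [26, 93, 169, 181, 196]
  SqiI (CGCGT, off=0): starts [45, 156, 204, 230, 256, 261, 271] → cuts [45, 156, 204, 230, 256, 261, 271]
  EstII (TTATGAG, off=2): starts [12, 62, 97, 119, 134, 141, 223] → cuts [14, 64, 99, 121, 136, 143, 225]

All cut coordinates (distinct, sorted): [4, 14, 26, 33, 45, 64, 70, 84, 93, 99, 108, 121, 128, 136, 143, 156, 169, 181, 196, 204, 216, 225, 230, 238, 245, 256, 261, 271]

Fragments:
  4→14: 10 bp
  14→26: 12 bp
  26→33: 7 bp
  33→45: 12 bp
  45→64: 19 bp
  64→70: 6 bp
  70→84: 14 bp
  84→93: 9 bp
  93→99: 6 bp
  99→108: 9 bp
  108→121: 13 bp
  121→128: 7 bp
  128→136: 8 bp
  136→143: 7 bp
  143→156: 13 bp
  156→169: 13 bp
  169→181: 12 bp
  181→196: 15 bp
  196→204: 8 bp
  204→216: 12 bp
  216→225: 9 bp
  225→230: 5 bp
  230→238: 8 bp
  238→245: 7 bp
  245→256: 11 bp
  256→261: 5 bp
  261→271: 10 bp
  271→4 (wrap): 284-271+4 = 17 bp

[5,5,6,6,7,7,7,7,8,8,8,9,9,9,10,10,11,12,12,12,12,13,13,13,14,15,17,19]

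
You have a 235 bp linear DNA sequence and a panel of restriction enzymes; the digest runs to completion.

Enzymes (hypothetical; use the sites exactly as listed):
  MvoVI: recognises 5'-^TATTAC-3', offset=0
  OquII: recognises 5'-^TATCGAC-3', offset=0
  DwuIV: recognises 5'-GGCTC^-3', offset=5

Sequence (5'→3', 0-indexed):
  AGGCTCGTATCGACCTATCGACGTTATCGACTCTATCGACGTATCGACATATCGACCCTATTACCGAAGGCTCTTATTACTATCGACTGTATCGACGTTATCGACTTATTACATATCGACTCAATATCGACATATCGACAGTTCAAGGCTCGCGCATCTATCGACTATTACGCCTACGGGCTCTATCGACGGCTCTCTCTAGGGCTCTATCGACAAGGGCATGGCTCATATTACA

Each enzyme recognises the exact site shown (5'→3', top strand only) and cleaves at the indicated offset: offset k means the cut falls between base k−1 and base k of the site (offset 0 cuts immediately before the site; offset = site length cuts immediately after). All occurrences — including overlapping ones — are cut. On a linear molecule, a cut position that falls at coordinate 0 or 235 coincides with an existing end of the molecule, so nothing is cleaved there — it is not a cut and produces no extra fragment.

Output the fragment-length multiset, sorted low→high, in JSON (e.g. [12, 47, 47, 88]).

[1,1,1,6,6,7,7,7,7,8,8,8,8,8,9,9,9,9,9,11,12,12,15,18,19,20]

Site scan:
  MvoVI (TATTAC, off=0): starts [58, 74, 106, 165, 228] → cuts [58, 74, 106, 165, 228]
  OquII (TATCGAC, off=0): starts [7, 15, 24, 33, 41, 49, 80, 89, 98, 113, 124, 132, 158, 183, 207] → cuts [7, 15, 24, 33, 41, 49, 80, 89, 98, 113, 124, 132, 158, 183, 207]
  DwuIV (GGCTC, off=5): starts [1, 68, 146, 178, 190, 202, 222] → cuts [6, 73, 151, 183, 195, 207, 227]

All cut coordinates (distinct, sorted): [6, 7, 15, 24, 33, 41, 49, 58, 73, 74, 80, 89, 98, 106, 113, 124, 132, 151, 158, 165, 183, 195, 207, 227, 228]

Fragment lengths:
  [0,6): 6 bp
  [6,7): 1 bp
  [7,15): 8 bp
  [15,24): 9 bp
  [24,33): 9 bp
  [33,41): 8 bp
  [41,49): 8 bp
  [49,58): 9 bp
  [58,73): 15 bp
  [73,74): 1 bp
  [74,80): 6 bp
  [80,89): 9 bp
  [89,98): 9 bp
  [98,106): 8 bp
  [106,113): 7 bp
  [113,124): 11 bp
  [124,132): 8 bp
  [132,151): 19 bp
  [151,158): 7 bp
  [158,165): 7 bp
  [165,183): 18 bp
  [183,195): 12 bp
  [195,207): 12 bp
  [207,227): 20 bp
  [227,228): 1 bp
  [228,235): 7 bp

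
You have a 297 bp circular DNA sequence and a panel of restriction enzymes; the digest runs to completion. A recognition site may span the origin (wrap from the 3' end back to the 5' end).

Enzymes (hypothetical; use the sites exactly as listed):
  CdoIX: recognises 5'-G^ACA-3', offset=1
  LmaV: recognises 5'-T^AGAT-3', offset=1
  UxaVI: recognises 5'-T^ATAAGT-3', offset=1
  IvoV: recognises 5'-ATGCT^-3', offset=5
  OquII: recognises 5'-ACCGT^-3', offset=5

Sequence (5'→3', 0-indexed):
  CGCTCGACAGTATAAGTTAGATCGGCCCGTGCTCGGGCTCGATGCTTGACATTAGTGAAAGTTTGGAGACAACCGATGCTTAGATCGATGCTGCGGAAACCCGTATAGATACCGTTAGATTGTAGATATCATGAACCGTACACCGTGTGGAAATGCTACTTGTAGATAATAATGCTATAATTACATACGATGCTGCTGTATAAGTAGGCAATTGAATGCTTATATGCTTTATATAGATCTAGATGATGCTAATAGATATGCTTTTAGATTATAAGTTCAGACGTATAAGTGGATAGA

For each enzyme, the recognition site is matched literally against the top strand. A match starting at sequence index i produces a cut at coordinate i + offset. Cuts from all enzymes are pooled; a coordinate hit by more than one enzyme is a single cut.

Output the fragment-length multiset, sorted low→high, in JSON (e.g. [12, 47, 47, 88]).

Site scan:
  CdoIX GACA/1: at [5, 47, 67] ⇒ [6, 48, 68]
  LmaV TAGAT/1: at [17, 80, 105, 115, 122, 162, 233, 239, 252, 264] ⇒ [18, 81, 106, 116, 123, 163, 234, 240, 253, 265]
  UxaVI TATAAGT/1: at [10, 198, 269, 283] ⇒ [11, 199, 270, 284]
  IvoV ATGCT/5: at [41, 75, 87, 152, 171, 189, 215, 223, 245, 257] ⇒ [46, 80, 92, 157, 176, 194, 220, 228, 250, 262]
  OquII ACCGT/5: at [110, 134, 141] ⇒ [115, 139, 146]

Pooled cuts: [6, 11, 18, 46, 48, 68, 80, 81, 92, 106, 115, 116, 123, 139, 146, 157, 163, 176, 194, 199, 220, 228, 234, 240, 250, 253, 262, 265, 270, 284]

Fragments:
  6→11: 5 bp
  11→18: 7 bp
  18→46: 28 bp
  46→48: 2 bp
  48→68: 20 bp
  68→80: 12 bp
  80→81: 1 bp
  81→92: 11 bp
  92→106: 14 bp
  106→115: 9 bp
  115→116: 1 bp
  116→123: 7 bp
  123→139: 16 bp
  139→146: 7 bp
  146→157: 11 bp
  157→163: 6 bp
  163→176: 13 bp
  176→194: 18 bp
  194→199: 5 bp
  199→220: 21 bp
  220→228: 8 bp
  228→234: 6 bp
  234→240: 6 bp
  240→250: 10 bp
  250→253: 3 bp
  253→262: 9 bp
  262→265: 3 bp
  265→270: 5 bp
  270→284: 14 bp
  284→6 (wrap): 297-284+6 = 19 bp

[1,1,2,3,3,5,5,5,6,6,6,7,7,7,8,9,9,10,11,11,12,13,14,14,16,18,19,20,21,28]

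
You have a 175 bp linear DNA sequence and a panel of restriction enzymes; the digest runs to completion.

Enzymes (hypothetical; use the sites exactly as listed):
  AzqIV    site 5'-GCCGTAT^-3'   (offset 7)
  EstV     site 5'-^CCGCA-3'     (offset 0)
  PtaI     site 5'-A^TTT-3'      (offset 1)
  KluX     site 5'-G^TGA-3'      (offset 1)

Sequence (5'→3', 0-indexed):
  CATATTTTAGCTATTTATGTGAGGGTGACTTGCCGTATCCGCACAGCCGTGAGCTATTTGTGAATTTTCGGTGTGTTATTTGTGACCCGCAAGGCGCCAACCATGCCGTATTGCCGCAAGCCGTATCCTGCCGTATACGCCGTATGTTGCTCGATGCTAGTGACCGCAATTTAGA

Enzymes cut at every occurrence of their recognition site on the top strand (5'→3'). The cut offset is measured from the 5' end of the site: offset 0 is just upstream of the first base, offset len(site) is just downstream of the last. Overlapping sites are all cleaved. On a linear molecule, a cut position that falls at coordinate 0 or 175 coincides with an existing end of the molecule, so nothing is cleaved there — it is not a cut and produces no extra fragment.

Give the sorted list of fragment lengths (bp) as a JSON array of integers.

[2,3,4,4,4,4,4,6,6,6,6,7,9,9,10,11,13,13,14,15,25]

Site scan:
  AzqIV GCCGTAT/7: at [31, 104, 119, 129, 138] ⇒ [38, 111, 126, 136, 145]
  EstV CCGCA/0: at [38, 86, 113, 163] ⇒ [38, 86, 113, 163]
  PtaI ATTT/1: at [3, 12, 55, 63, 77, 168] ⇒ [4, 13, 56, 64, 78, 169]
  KluX GTGA/1: at [18, 24, 48, 59, 81, 159] ⇒ [19, 25, 49, 60, 82, 160]

All cut coordinates (distinct, sorted): [4, 13, 19, 25, 38, 49, 56, 60, 64, 78, 82, 86, 111, 113, 126, 136, 145, 160, 163, 169]

Fragment lengths:
  [0,4): 4 bp
  [4,13): 9 bp
  [13,19): 6 bp
  [19,25): 6 bp
  [25,38): 13 bp
  [38,49): 11 bp
  [49,56): 7 bp
  [56,60): 4 bp
  [60,64): 4 bp
  [64,78): 14 bp
  [78,82): 4 bp
  [82,86): 4 bp
  [86,111): 25 bp
  [111,113): 2 bp
  [113,126): 13 bp
  [126,136): 10 bp
  [136,145): 9 bp
  [145,160): 15 bp
  [160,163): 3 bp
  [163,169): 6 bp
  [169,175): 6 bp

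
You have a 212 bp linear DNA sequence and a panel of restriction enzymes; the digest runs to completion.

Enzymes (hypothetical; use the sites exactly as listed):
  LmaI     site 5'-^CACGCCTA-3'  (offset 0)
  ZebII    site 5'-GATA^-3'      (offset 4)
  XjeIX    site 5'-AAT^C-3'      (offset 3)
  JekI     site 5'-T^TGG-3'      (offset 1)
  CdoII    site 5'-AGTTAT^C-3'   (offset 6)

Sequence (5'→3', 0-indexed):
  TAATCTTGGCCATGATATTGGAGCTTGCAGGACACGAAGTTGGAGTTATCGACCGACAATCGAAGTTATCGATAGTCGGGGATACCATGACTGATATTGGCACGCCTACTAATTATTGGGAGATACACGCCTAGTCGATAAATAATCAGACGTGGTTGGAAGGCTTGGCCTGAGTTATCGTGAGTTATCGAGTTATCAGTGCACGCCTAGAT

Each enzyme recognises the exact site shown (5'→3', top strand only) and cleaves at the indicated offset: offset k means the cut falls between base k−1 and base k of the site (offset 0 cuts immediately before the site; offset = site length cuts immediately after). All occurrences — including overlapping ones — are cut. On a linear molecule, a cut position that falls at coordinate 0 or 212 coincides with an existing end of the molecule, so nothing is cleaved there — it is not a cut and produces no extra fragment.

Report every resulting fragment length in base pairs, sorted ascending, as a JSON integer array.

[1,1,2,3,4,5,5,6,8,9,9,9,9,10,10,10,11,11,11,12,13,15,16,22]

Per-enzyme occurrences:
  LmaI (CACGCCTA, off=0): starts [100, 125, 201] → cuts [100, 125, 201]
  ZebII (GATA, off=4): starts [13, 70, 80, 92, 121, 136] → cuts [17, 74, 84, 96, 125, 140]
  XjeIX (AATC, off=3): starts [1, 57, 143] → cuts [4, 60, 146]
  JekI (TTGG, off=1): starts [5, 17, 39, 96, 115, 155, 164] → cuts [6, 18, 40, 97, 116, 156, 165]
  CdoII (AGTTATC, off=6): starts [43, 63, 172, 182, 190] → cuts [49, 69, 178, 188, 196]

Pooled cuts: [4, 6, 17, 18, 40, 49, 60, 69, 74, 84, 96, 97, 100, 116, 125, 140, 146, 156, 165, 178, 188, 196, 201]

Fragments:
  [0,4): 4 bp
  [4,6): 2 bp
  [6,17): 11 bp
  [17,18): 1 bp
  [18,40): 22 bp
  [40,49): 9 bp
  [49,60): 11 bp
  [60,69): 9 bp
  [69,74): 5 bp
  [74,84): 10 bp
  [84,96): 12 bp
  [96,97): 1 bp
  [97,100): 3 bp
  [100,116): 16 bp
  [116,125): 9 bp
  [125,140): 15 bp
  [140,146): 6 bp
  [146,156): 10 bp
  [156,165): 9 bp
  [165,178): 13 bp
  [178,188): 10 bp
  [188,196): 8 bp
  [196,201): 5 bp
  [201,212): 11 bp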